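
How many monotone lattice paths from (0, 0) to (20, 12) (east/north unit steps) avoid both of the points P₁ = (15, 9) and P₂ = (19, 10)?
Number of paths = 112095146

Inclusion–exclusion. Total paths: C(32, 20) = 225792840. Through P₁: C(24, 15)·C(8, 5) = 73220224. Through P₂: C(29, 19)·C(3, 1) = 60090030. Since P₁ is strictly southwest of P₂, a monotone path through both must visit P₁ then P₂; paths through both = C(24, 15)·C(5, 4)·C(3, 1) = 19612560. Avoid both = 225792840 − 73220224 − 60090030 + 19612560 = 112095146.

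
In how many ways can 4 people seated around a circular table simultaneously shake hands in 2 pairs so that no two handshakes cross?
C_2 = 2

These noncrossing handshakes are counted by the Catalan number C_n = (1/(n + 1)) · C(2n, n). For n = 2: C_2 = (1/3) · C(4, 2) = 6/3 = 2.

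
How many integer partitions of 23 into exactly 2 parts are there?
p(23, 2 parts) = 11

Partitions of n into exactly k parts are in bijection with partitions of n − k into at most k parts (subtract 1 from each part). So p(23, exactly 2) = p(21, parts ≤ 2). Computing via the recurrence p(m, j) = p(m, j−1) + p(m−j, j) gives 11.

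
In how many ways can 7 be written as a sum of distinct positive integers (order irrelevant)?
q(7) = 5

List partitions of 7 into distinct parts: 7, 6+1, 5+2, 4+3, 4+2+1. There are q(7) = 5. (Euler: this equals the number of odd-part partitions of 7.)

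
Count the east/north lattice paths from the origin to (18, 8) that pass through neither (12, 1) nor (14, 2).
Number of paths = 1522957

Inclusion–exclusion. Total paths: C(26, 18) = 1562275. Through P₁: C(13, 12)·C(13, 6) = 22308. Through P₂: C(16, 14)·C(10, 4) = 25200. Since P₁ is strictly southwest of P₂, a monotone path through both must visit P₁ then P₂; paths through both = C(13, 12)·C(3, 2)·C(10, 4) = 8190. Avoid both = 1562275 − 22308 − 25200 + 8190 = 1522957.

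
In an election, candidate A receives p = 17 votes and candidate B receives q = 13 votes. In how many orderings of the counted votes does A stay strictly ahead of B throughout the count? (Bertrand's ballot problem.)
Strict-lead orderings = 15967980

Total orderings of the 30 votes with 17 for A: C(30, 17) = 119759850. By the Bertrand ballot formula (Cycle Lemma / reflection principle), the number of orderings in which A is strictly ahead of B throughout is (p − q)/(p + q) · C(p + q, p) = (17 − 13)/(17 + 13) · 119759850 = 15967980.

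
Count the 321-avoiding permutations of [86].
C_86 = 4180080073556524734514695828170907458428751314320

These 321-avoiding permutations are counted by the Catalan number C_n = (1/(n + 1)) · C(2n, n). For n = 86: C_86 = (1/87) · C(172, 86) = 363666966399417651902778537050868948883301364345840/87 = 4180080073556524734514695828170907458428751314320.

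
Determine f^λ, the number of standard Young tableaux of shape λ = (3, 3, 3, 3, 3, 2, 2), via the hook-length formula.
# SYT of shape (3, 3, 3, 3, 3, 2, 2) = 831402

Hook-length formula: f^λ = n! / Π hook(c), product over all cells c of the Young diagram. For λ = (3, 3, 3, 3, 3, 2, 2), n = 19 boxes. Hook lengths by row (left-to-right, top-to-bottom): [9, 8, 5]; [8, 7, 4]; [7, 6, 3]; [6, 5, 2]; [5, 4, 1]; [3, 2]; [2, 1]. Product of hooks = 146313216000. So f^λ = 19! / 146313216000 = 121645100408832000 / 146313216000 = 831402.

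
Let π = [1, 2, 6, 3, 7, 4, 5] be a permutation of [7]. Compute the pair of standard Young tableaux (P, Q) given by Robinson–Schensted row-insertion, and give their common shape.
P = [1, 2, 3, 4, 5] / [6, 7];  Q = [1, 2, 3, 5, 7] / [4, 6];  common shape = (5, 2)

Row-insert the values π_1, π_2, … into P one at a time, bumping the leftmost entry strictly greater than the inserted value down to the next row. The recording tableau Q records, in position (i, j), the step at which that cell was added to P.
  Insert 1 (step 1): P = [1];  Q = [1]
  Insert 2 (step 2): P = [1, 2];  Q = [1, 2]
  Insert 6 (step 3): P = [1, 2, 6];  Q = [1, 2, 3]
  Insert 3 (step 4): P = [1, 2, 3] / [6];  Q = [1, 2, 3] / [4]
  Insert 7 (step 5): P = [1, 2, 3, 7] / [6];  Q = [1, 2, 3, 5] / [4]
  Insert 4 (step 6): P = [1, 2, 3, 4] / [6, 7];  Q = [1, 2, 3, 5] / [4, 6]
  Insert 5 (step 7): P = [1, 2, 3, 4, 5] / [6, 7];  Q = [1, 2, 3, 5, 7] / [4, 6]
Final shape: (5, 2).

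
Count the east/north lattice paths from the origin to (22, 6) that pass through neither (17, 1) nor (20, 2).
Number of paths = 369819

Inclusion–exclusion. Total paths: C(28, 22) = 376740. Through P₁: C(18, 17)·C(10, 5) = 4536. Through P₂: C(22, 20)·C(6, 2) = 3465. Since P₁ is strictly southwest of P₂, a monotone path through both must visit P₁ then P₂; paths through both = C(18, 17)·C(4, 3)·C(6, 2) = 1080. Avoid both = 376740 − 4536 − 3465 + 1080 = 369819.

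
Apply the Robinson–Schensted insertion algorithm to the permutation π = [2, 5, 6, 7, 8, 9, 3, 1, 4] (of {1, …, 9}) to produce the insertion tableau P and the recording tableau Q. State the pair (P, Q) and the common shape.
P = [1, 3, 4, 7, 8, 9] / [2, 6] / [5];  Q = [1, 2, 3, 4, 5, 6] / [7, 9] / [8];  common shape = (6, 2, 1)

Row-insert the values π_1, π_2, … into P one at a time, bumping the leftmost entry strictly greater than the inserted value down to the next row. The recording tableau Q records, in position (i, j), the step at which that cell was added to P.
  Insert 2 (step 1): P = [2];  Q = [1]
  Insert 5 (step 2): P = [2, 5];  Q = [1, 2]
  Insert 6 (step 3): P = [2, 5, 6];  Q = [1, 2, 3]
  Insert 7 (step 4): P = [2, 5, 6, 7];  Q = [1, 2, 3, 4]
  Insert 8 (step 5): P = [2, 5, 6, 7, 8];  Q = [1, 2, 3, 4, 5]
  Insert 9 (step 6): P = [2, 5, 6, 7, 8, 9];  Q = [1, 2, 3, 4, 5, 6]
  Insert 3 (step 7): P = [2, 3, 6, 7, 8, 9] / [5];  Q = [1, 2, 3, 4, 5, 6] / [7]
  Insert 1 (step 8): P = [1, 3, 6, 7, 8, 9] / [2] / [5];  Q = [1, 2, 3, 4, 5, 6] / [7] / [8]
  Insert 4 (step 9): P = [1, 3, 4, 7, 8, 9] / [2, 6] / [5];  Q = [1, 2, 3, 4, 5, 6] / [7, 9] / [8]
Final shape: (6, 2, 1).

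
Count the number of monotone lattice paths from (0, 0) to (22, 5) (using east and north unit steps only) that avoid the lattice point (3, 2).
Number of paths = 65330

Total paths from (0, 0) to (22, 5): C(27, 22) = 80730. Paths through (3, 2): (paths (0, 0) → (3, 2)) × (paths (3, 2) → (22, 5)) = C(5, 3) · C(22, 19) = 10 · 1540 = 15400. Avoidance count = 80730 − 15400 = 65330.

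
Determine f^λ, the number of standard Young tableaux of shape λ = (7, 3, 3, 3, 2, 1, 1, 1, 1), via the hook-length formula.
# SYT of shape (7, 3, 3, 3, 2, 1, 1, 1, 1) = 1045626582

Hook-length formula: f^λ = n! / Π hook(c), product over all cells c of the Young diagram. For λ = (7, 3, 3, 3, 2, 1, 1, 1, 1), n = 22 boxes. Hook lengths by row (left-to-right, top-to-bottom): [15, 10, 8, 4, 3, 2, 1]; [10, 5, 3]; [9, 4, 2]; [8, 3, 1]; [6, 1]; [4]; [3]; [2]; [1]. Product of hooks = 1074954240000. So f^λ = 22! / 1074954240000 = 1124000727777607680000 / 1074954240000 = 1045626582.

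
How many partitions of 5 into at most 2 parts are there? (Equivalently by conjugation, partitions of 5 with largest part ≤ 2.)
p(5, parts ≤ 2) = 3

Partitions of 5 with all parts ≤ 2: 2+2+1, 2+1+1+1, 1+1+1+1+1. Count = 3.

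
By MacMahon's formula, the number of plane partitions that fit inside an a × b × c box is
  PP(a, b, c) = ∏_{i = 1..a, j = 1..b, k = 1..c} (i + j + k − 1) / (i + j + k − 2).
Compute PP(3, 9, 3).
PP(3, 9, 3) = 572572

Evaluate the triple product over i = 1..3, j = 1..9, k = 1..3. The factors are (2/1) · (3/2) · (4/3) · (3/2) · (4/3) · (5/4) · (4/3) · (5/4) · … (81 factors total). The numerators and denominators telescope so the product is an integer; carrying out the multiplication exactly gives PP(3, 9, 3) = 572572.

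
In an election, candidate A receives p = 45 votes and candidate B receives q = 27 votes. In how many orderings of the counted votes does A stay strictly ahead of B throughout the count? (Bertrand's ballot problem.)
Strict-lead orderings = 11752797069016395728

Total orderings of the 72 votes with 45 for A: C(72, 45) = 47011188276065582912. By the Bertrand ballot formula (Cycle Lemma / reflection principle), the number of orderings in which A is strictly ahead of B throughout is (p − q)/(p + q) · C(p + q, p) = (45 − 27)/(45 + 27) · 47011188276065582912 = 11752797069016395728.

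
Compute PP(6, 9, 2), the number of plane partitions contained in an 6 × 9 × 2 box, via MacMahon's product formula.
PP(6, 9, 2) = 5725720

Evaluate the triple product over i = 1..6, j = 1..9, k = 1..2. The factors are (2/1) · (3/2) · (3/2) · (4/3) · (4/3) · (5/4) · (5/4) · (6/5) · … (108 factors total). The numerators and denominators telescope so the product is an integer; carrying out the multiplication exactly gives PP(6, 9, 2) = 5725720.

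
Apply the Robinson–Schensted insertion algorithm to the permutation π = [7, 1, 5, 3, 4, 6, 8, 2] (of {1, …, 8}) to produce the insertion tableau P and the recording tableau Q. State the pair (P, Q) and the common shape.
P = [1, 2, 4, 6, 8] / [3] / [5] / [7];  Q = [1, 3, 5, 6, 7] / [2] / [4] / [8];  common shape = (5, 1, 1, 1)

Row-insert the values π_1, π_2, … into P one at a time, bumping the leftmost entry strictly greater than the inserted value down to the next row. The recording tableau Q records, in position (i, j), the step at which that cell was added to P.
  Insert 7 (step 1): P = [7];  Q = [1]
  Insert 1 (step 2): P = [1] / [7];  Q = [1] / [2]
  Insert 5 (step 3): P = [1, 5] / [7];  Q = [1, 3] / [2]
  Insert 3 (step 4): P = [1, 3] / [5] / [7];  Q = [1, 3] / [2] / [4]
  Insert 4 (step 5): P = [1, 3, 4] / [5] / [7];  Q = [1, 3, 5] / [2] / [4]
  Insert 6 (step 6): P = [1, 3, 4, 6] / [5] / [7];  Q = [1, 3, 5, 6] / [2] / [4]
  Insert 8 (step 7): P = [1, 3, 4, 6, 8] / [5] / [7];  Q = [1, 3, 5, 6, 7] / [2] / [4]
  Insert 2 (step 8): P = [1, 2, 4, 6, 8] / [3] / [5] / [7];  Q = [1, 3, 5, 6, 7] / [2] / [4] / [8]
Final shape: (5, 1, 1, 1).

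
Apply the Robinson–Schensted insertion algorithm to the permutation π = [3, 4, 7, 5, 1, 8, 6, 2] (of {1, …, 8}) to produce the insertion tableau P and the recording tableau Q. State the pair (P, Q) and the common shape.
P = [1, 2, 5, 6] / [3, 4] / [7, 8];  Q = [1, 2, 3, 6] / [4, 7] / [5, 8];  common shape = (4, 2, 2)

Row-insert the values π_1, π_2, … into P one at a time, bumping the leftmost entry strictly greater than the inserted value down to the next row. The recording tableau Q records, in position (i, j), the step at which that cell was added to P.
  Insert 3 (step 1): P = [3];  Q = [1]
  Insert 4 (step 2): P = [3, 4];  Q = [1, 2]
  Insert 7 (step 3): P = [3, 4, 7];  Q = [1, 2, 3]
  Insert 5 (step 4): P = [3, 4, 5] / [7];  Q = [1, 2, 3] / [4]
  Insert 1 (step 5): P = [1, 4, 5] / [3] / [7];  Q = [1, 2, 3] / [4] / [5]
  Insert 8 (step 6): P = [1, 4, 5, 8] / [3] / [7];  Q = [1, 2, 3, 6] / [4] / [5]
  Insert 6 (step 7): P = [1, 4, 5, 6] / [3, 8] / [7];  Q = [1, 2, 3, 6] / [4, 7] / [5]
  Insert 2 (step 8): P = [1, 2, 5, 6] / [3, 4] / [7, 8];  Q = [1, 2, 3, 6] / [4, 7] / [5, 8]
Final shape: (4, 2, 2).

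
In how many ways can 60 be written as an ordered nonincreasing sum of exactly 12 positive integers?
p(60, 12 parts) = 74287

Partitions of n into exactly k parts are in bijection with partitions of n − k into at most k parts (subtract 1 from each part). So p(60, exactly 12) = p(48, parts ≤ 12). Computing via the recurrence p(m, j) = p(m, j−1) + p(m−j, j) gives 74287.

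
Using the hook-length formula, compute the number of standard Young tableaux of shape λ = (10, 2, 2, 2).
# SYT of shape (10, 2, 2, 2) = 23100

Hook-length formula: f^λ = n! / Π hook(c), product over all cells c of the Young diagram. For λ = (10, 2, 2, 2), n = 16 boxes. Hook lengths by row (left-to-right, top-to-bottom): [13, 12, 8, 7, 6, 5, 4, 3, 2, 1]; [4, 3]; [3, 2]; [2, 1]. Product of hooks = 905748480. So f^λ = 16! / 905748480 = 20922789888000 / 905748480 = 23100.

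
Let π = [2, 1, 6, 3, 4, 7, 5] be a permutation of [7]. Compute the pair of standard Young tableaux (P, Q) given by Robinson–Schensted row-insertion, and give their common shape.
P = [1, 3, 4, 5] / [2, 6, 7];  Q = [1, 3, 5, 6] / [2, 4, 7];  common shape = (4, 3)

Row-insert the values π_1, π_2, … into P one at a time, bumping the leftmost entry strictly greater than the inserted value down to the next row. The recording tableau Q records, in position (i, j), the step at which that cell was added to P.
  Insert 2 (step 1): P = [2];  Q = [1]
  Insert 1 (step 2): P = [1] / [2];  Q = [1] / [2]
  Insert 6 (step 3): P = [1, 6] / [2];  Q = [1, 3] / [2]
  Insert 3 (step 4): P = [1, 3] / [2, 6];  Q = [1, 3] / [2, 4]
  Insert 4 (step 5): P = [1, 3, 4] / [2, 6];  Q = [1, 3, 5] / [2, 4]
  Insert 7 (step 6): P = [1, 3, 4, 7] / [2, 6];  Q = [1, 3, 5, 6] / [2, 4]
  Insert 5 (step 7): P = [1, 3, 4, 5] / [2, 6, 7];  Q = [1, 3, 5, 6] / [2, 4, 7]
Final shape: (4, 3).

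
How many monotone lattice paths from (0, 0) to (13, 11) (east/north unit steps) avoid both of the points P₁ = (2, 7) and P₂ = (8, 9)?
Number of paths = 1957662

Inclusion–exclusion. Total paths: C(24, 13) = 2496144. Through P₁: C(9, 2)·C(15, 11) = 49140. Through P₂: C(17, 8)·C(7, 5) = 510510. Since P₁ is strictly southwest of P₂, a monotone path through both must visit P₁ then P₂; paths through both = C(9, 2)·C(8, 6)·C(7, 5) = 21168. Avoid both = 2496144 − 49140 − 510510 + 21168 = 1957662.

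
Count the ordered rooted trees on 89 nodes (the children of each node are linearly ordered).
C_88 = 64633260585762914370496637486146181462681535261000

These ordered rooted trees are counted by the Catalan number C_n = (1/(n + 1)) · C(2n, n). For n = 88: C_88 = (1/89) · C(176, 88) = 5752360192132899378974200736267010150178656638229000/89 = 64633260585762914370496637486146181462681535261000.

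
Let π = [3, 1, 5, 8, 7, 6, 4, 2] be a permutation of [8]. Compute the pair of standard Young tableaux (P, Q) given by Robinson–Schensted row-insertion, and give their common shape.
P = [1, 2, 6] / [3, 4] / [5] / [7] / [8];  Q = [1, 3, 4] / [2, 5] / [6] / [7] / [8];  common shape = (3, 2, 1, 1, 1)

Row-insert the values π_1, π_2, … into P one at a time, bumping the leftmost entry strictly greater than the inserted value down to the next row. The recording tableau Q records, in position (i, j), the step at which that cell was added to P.
  Insert 3 (step 1): P = [3];  Q = [1]
  Insert 1 (step 2): P = [1] / [3];  Q = [1] / [2]
  Insert 5 (step 3): P = [1, 5] / [3];  Q = [1, 3] / [2]
  Insert 8 (step 4): P = [1, 5, 8] / [3];  Q = [1, 3, 4] / [2]
  Insert 7 (step 5): P = [1, 5, 7] / [3, 8];  Q = [1, 3, 4] / [2, 5]
  Insert 6 (step 6): P = [1, 5, 6] / [3, 7] / [8];  Q = [1, 3, 4] / [2, 5] / [6]
  Insert 4 (step 7): P = [1, 4, 6] / [3, 5] / [7] / [8];  Q = [1, 3, 4] / [2, 5] / [6] / [7]
  Insert 2 (step 8): P = [1, 2, 6] / [3, 4] / [5] / [7] / [8];  Q = [1, 3, 4] / [2, 5] / [6] / [7] / [8]
Final shape: (3, 2, 1, 1, 1).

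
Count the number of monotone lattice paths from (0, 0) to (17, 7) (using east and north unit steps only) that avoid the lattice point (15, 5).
Number of paths = 253080

Total paths from (0, 0) to (17, 7): C(24, 17) = 346104. Paths through (15, 5): (paths (0, 0) → (15, 5)) × (paths (15, 5) → (17, 7)) = C(20, 15) · C(4, 2) = 15504 · 6 = 93024. Avoidance count = 346104 − 93024 = 253080.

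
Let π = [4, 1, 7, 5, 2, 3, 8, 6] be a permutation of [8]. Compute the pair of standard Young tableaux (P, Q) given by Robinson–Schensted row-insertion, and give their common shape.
P = [1, 2, 3, 6] / [4, 5, 8] / [7];  Q = [1, 3, 6, 7] / [2, 4, 8] / [5];  common shape = (4, 3, 1)

Row-insert the values π_1, π_2, … into P one at a time, bumping the leftmost entry strictly greater than the inserted value down to the next row. The recording tableau Q records, in position (i, j), the step at which that cell was added to P.
  Insert 4 (step 1): P = [4];  Q = [1]
  Insert 1 (step 2): P = [1] / [4];  Q = [1] / [2]
  Insert 7 (step 3): P = [1, 7] / [4];  Q = [1, 3] / [2]
  Insert 5 (step 4): P = [1, 5] / [4, 7];  Q = [1, 3] / [2, 4]
  Insert 2 (step 5): P = [1, 2] / [4, 5] / [7];  Q = [1, 3] / [2, 4] / [5]
  Insert 3 (step 6): P = [1, 2, 3] / [4, 5] / [7];  Q = [1, 3, 6] / [2, 4] / [5]
  Insert 8 (step 7): P = [1, 2, 3, 8] / [4, 5] / [7];  Q = [1, 3, 6, 7] / [2, 4] / [5]
  Insert 6 (step 8): P = [1, 2, 3, 6] / [4, 5, 8] / [7];  Q = [1, 3, 6, 7] / [2, 4, 8] / [5]
Final shape: (4, 3, 1).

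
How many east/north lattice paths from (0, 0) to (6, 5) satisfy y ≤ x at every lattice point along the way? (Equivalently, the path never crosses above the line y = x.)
Number of paths = 132

By the reflection principle (André's argument), the number of monotone paths to (6, 5) with n ≤ m that never go above y = x is C(11, 6) − C(11, 7) = 462 − 330 = 132.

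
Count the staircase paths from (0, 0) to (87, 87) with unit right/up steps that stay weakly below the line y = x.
C_87 = 16435314834665426797069144960762886143367590394940

These NE paths below the diagonal are counted by the Catalan number C_n = (1/(n + 1)) · C(2n, n). For n = 87: C_87 = (1/88) · C(174, 87) = 1446307705450557558142084756547133980616347954754720/88 = 16435314834665426797069144960762886143367590394940.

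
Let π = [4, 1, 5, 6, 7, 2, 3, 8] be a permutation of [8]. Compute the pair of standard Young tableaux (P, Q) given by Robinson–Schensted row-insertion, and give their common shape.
P = [1, 2, 3, 7, 8] / [4, 5, 6];  Q = [1, 3, 4, 5, 8] / [2, 6, 7];  common shape = (5, 3)

Row-insert the values π_1, π_2, … into P one at a time, bumping the leftmost entry strictly greater than the inserted value down to the next row. The recording tableau Q records, in position (i, j), the step at which that cell was added to P.
  Insert 4 (step 1): P = [4];  Q = [1]
  Insert 1 (step 2): P = [1] / [4];  Q = [1] / [2]
  Insert 5 (step 3): P = [1, 5] / [4];  Q = [1, 3] / [2]
  Insert 6 (step 4): P = [1, 5, 6] / [4];  Q = [1, 3, 4] / [2]
  Insert 7 (step 5): P = [1, 5, 6, 7] / [4];  Q = [1, 3, 4, 5] / [2]
  Insert 2 (step 6): P = [1, 2, 6, 7] / [4, 5];  Q = [1, 3, 4, 5] / [2, 6]
  Insert 3 (step 7): P = [1, 2, 3, 7] / [4, 5, 6];  Q = [1, 3, 4, 5] / [2, 6, 7]
  Insert 8 (step 8): P = [1, 2, 3, 7, 8] / [4, 5, 6];  Q = [1, 3, 4, 5, 8] / [2, 6, 7]
Final shape: (5, 3).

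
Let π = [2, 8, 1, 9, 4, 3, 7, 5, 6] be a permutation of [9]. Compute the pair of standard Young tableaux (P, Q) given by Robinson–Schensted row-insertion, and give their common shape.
P = [1, 3, 5, 6] / [2, 4, 7] / [8, 9];  Q = [1, 2, 4, 9] / [3, 5, 7] / [6, 8];  common shape = (4, 3, 2)

Row-insert the values π_1, π_2, … into P one at a time, bumping the leftmost entry strictly greater than the inserted value down to the next row. The recording tableau Q records, in position (i, j), the step at which that cell was added to P.
  Insert 2 (step 1): P = [2];  Q = [1]
  Insert 8 (step 2): P = [2, 8];  Q = [1, 2]
  Insert 1 (step 3): P = [1, 8] / [2];  Q = [1, 2] / [3]
  Insert 9 (step 4): P = [1, 8, 9] / [2];  Q = [1, 2, 4] / [3]
  Insert 4 (step 5): P = [1, 4, 9] / [2, 8];  Q = [1, 2, 4] / [3, 5]
  Insert 3 (step 6): P = [1, 3, 9] / [2, 4] / [8];  Q = [1, 2, 4] / [3, 5] / [6]
  Insert 7 (step 7): P = [1, 3, 7] / [2, 4, 9] / [8];  Q = [1, 2, 4] / [3, 5, 7] / [6]
  Insert 5 (step 8): P = [1, 3, 5] / [2, 4, 7] / [8, 9];  Q = [1, 2, 4] / [3, 5, 7] / [6, 8]
  Insert 6 (step 9): P = [1, 3, 5, 6] / [2, 4, 7] / [8, 9];  Q = [1, 2, 4, 9] / [3, 5, 7] / [6, 8]
Final shape: (4, 3, 2).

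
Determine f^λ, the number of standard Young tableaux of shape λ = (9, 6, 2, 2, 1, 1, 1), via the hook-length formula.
# SYT of shape (9, 6, 2, 2, 1, 1, 1) = 1015822080

Hook-length formula: f^λ = n! / Π hook(c), product over all cells c of the Young diagram. For λ = (9, 6, 2, 2, 1, 1, 1), n = 22 boxes. Hook lengths by row (left-to-right, top-to-bottom): [15, 11, 8, 7, 6, 5, 3, 2, 1]; [11, 7, 4, 3, 2, 1]; [6, 2]; [5, 1]; [3]; [2]; [1]. Product of hooks = 1106493696000. So f^λ = 22! / 1106493696000 = 1124000727777607680000 / 1106493696000 = 1015822080.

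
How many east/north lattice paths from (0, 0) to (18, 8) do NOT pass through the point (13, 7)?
Number of paths = 1097155

Total paths from (0, 0) to (18, 8): C(26, 18) = 1562275. Paths through (13, 7): (paths (0, 0) → (13, 7)) × (paths (13, 7) → (18, 8)) = C(20, 13) · C(6, 5) = 77520 · 6 = 465120. Avoidance count = 1562275 − 465120 = 1097155.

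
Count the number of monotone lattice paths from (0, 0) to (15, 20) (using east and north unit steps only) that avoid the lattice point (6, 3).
Number of paths = 2985480960

Total paths from (0, 0) to (15, 20): C(35, 15) = 3247943160. Paths through (6, 3): (paths (0, 0) → (6, 3)) × (paths (6, 3) → (15, 20)) = C(9, 6) · C(26, 9) = 84 · 3124550 = 262462200. Avoidance count = 3247943160 − 262462200 = 2985480960.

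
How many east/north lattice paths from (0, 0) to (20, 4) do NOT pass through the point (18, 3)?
Number of paths = 6636

Total paths from (0, 0) to (20, 4): C(24, 20) = 10626. Paths through (18, 3): (paths (0, 0) → (18, 3)) × (paths (18, 3) → (20, 4)) = C(21, 18) · C(3, 2) = 1330 · 3 = 3990. Avoidance count = 10626 − 3990 = 6636.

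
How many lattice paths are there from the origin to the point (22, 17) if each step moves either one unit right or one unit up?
Number of paths = 51021117810

A monotone lattice path from (0, 0) to (22, 17) consists of 22 east steps and 17 north steps in some order, so it is determined by which 22 of the 39 steps are east. The count is C(39, 22) = 51021117810.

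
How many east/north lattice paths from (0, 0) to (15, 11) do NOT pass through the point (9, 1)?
Number of paths = 7646080

Total paths from (0, 0) to (15, 11): C(26, 15) = 7726160. Paths through (9, 1): (paths (0, 0) → (9, 1)) × (paths (9, 1) → (15, 11)) = C(10, 9) · C(16, 6) = 10 · 8008 = 80080. Avoidance count = 7726160 − 80080 = 7646080.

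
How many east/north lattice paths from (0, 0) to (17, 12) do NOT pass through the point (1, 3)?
Number of paths = 43724035

Total paths from (0, 0) to (17, 12): C(29, 17) = 51895935. Paths through (1, 3): (paths (0, 0) → (1, 3)) × (paths (1, 3) → (17, 12)) = C(4, 1) · C(25, 16) = 4 · 2042975 = 8171900. Avoidance count = 51895935 − 8171900 = 43724035.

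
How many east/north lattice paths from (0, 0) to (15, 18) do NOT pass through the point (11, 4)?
Number of paths = 1032981420

Total paths from (0, 0) to (15, 18): C(33, 15) = 1037158320. Paths through (11, 4): (paths (0, 0) → (11, 4)) × (paths (11, 4) → (15, 18)) = C(15, 11) · C(18, 4) = 1365 · 3060 = 4176900. Avoidance count = 1037158320 − 4176900 = 1032981420.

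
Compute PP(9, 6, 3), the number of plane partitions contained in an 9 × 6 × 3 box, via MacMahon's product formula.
PP(9, 6, 3) = 2530768240

Evaluate the triple product over i = 1..9, j = 1..6, k = 1..3. The factors are (2/1) · (3/2) · (4/3) · (3/2) · (4/3) · (5/4) · (4/3) · (5/4) · … (162 factors total). The numerators and denominators telescope so the product is an integer; carrying out the multiplication exactly gives PP(9, 6, 3) = 2530768240.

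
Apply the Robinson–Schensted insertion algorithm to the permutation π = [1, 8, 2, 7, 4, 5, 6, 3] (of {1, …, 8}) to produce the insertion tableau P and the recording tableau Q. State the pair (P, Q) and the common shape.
P = [1, 2, 3, 5, 6] / [4] / [7] / [8];  Q = [1, 2, 4, 6, 7] / [3] / [5] / [8];  common shape = (5, 1, 1, 1)

Row-insert the values π_1, π_2, … into P one at a time, bumping the leftmost entry strictly greater than the inserted value down to the next row. The recording tableau Q records, in position (i, j), the step at which that cell was added to P.
  Insert 1 (step 1): P = [1];  Q = [1]
  Insert 8 (step 2): P = [1, 8];  Q = [1, 2]
  Insert 2 (step 3): P = [1, 2] / [8];  Q = [1, 2] / [3]
  Insert 7 (step 4): P = [1, 2, 7] / [8];  Q = [1, 2, 4] / [3]
  Insert 4 (step 5): P = [1, 2, 4] / [7] / [8];  Q = [1, 2, 4] / [3] / [5]
  Insert 5 (step 6): P = [1, 2, 4, 5] / [7] / [8];  Q = [1, 2, 4, 6] / [3] / [5]
  Insert 6 (step 7): P = [1, 2, 4, 5, 6] / [7] / [8];  Q = [1, 2, 4, 6, 7] / [3] / [5]
  Insert 3 (step 8): P = [1, 2, 3, 5, 6] / [4] / [7] / [8];  Q = [1, 2, 4, 6, 7] / [3] / [5] / [8]
Final shape: (5, 1, 1, 1).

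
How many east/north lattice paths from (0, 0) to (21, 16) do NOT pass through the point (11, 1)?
Number of paths = 12836549550

Total paths from (0, 0) to (21, 16): C(37, 21) = 12875774670. Paths through (11, 1): (paths (0, 0) → (11, 1)) × (paths (11, 1) → (21, 16)) = C(12, 11) · C(25, 10) = 12 · 3268760 = 39225120. Avoidance count = 12875774670 − 39225120 = 12836549550.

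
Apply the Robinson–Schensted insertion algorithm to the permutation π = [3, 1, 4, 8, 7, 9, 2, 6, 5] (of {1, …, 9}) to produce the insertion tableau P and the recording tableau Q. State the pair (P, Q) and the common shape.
P = [1, 2, 5, 9] / [3, 4, 6] / [7] / [8];  Q = [1, 3, 4, 6] / [2, 5, 8] / [7] / [9];  common shape = (4, 3, 1, 1)

Row-insert the values π_1, π_2, … into P one at a time, bumping the leftmost entry strictly greater than the inserted value down to the next row. The recording tableau Q records, in position (i, j), the step at which that cell was added to P.
  Insert 3 (step 1): P = [3];  Q = [1]
  Insert 1 (step 2): P = [1] / [3];  Q = [1] / [2]
  Insert 4 (step 3): P = [1, 4] / [3];  Q = [1, 3] / [2]
  Insert 8 (step 4): P = [1, 4, 8] / [3];  Q = [1, 3, 4] / [2]
  Insert 7 (step 5): P = [1, 4, 7] / [3, 8];  Q = [1, 3, 4] / [2, 5]
  Insert 9 (step 6): P = [1, 4, 7, 9] / [3, 8];  Q = [1, 3, 4, 6] / [2, 5]
  Insert 2 (step 7): P = [1, 2, 7, 9] / [3, 4] / [8];  Q = [1, 3, 4, 6] / [2, 5] / [7]
  Insert 6 (step 8): P = [1, 2, 6, 9] / [3, 4, 7] / [8];  Q = [1, 3, 4, 6] / [2, 5, 8] / [7]
  Insert 5 (step 9): P = [1, 2, 5, 9] / [3, 4, 6] / [7] / [8];  Q = [1, 3, 4, 6] / [2, 5, 8] / [7] / [9]
Final shape: (4, 3, 1, 1).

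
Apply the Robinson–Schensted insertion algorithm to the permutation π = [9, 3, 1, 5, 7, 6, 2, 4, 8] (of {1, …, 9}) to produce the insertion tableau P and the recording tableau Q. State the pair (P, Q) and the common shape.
P = [1, 2, 4, 8] / [3, 5, 6] / [7] / [9];  Q = [1, 4, 5, 9] / [2, 6, 8] / [3] / [7];  common shape = (4, 3, 1, 1)

Row-insert the values π_1, π_2, … into P one at a time, bumping the leftmost entry strictly greater than the inserted value down to the next row. The recording tableau Q records, in position (i, j), the step at which that cell was added to P.
  Insert 9 (step 1): P = [9];  Q = [1]
  Insert 3 (step 2): P = [3] / [9];  Q = [1] / [2]
  Insert 1 (step 3): P = [1] / [3] / [9];  Q = [1] / [2] / [3]
  Insert 5 (step 4): P = [1, 5] / [3] / [9];  Q = [1, 4] / [2] / [3]
  Insert 7 (step 5): P = [1, 5, 7] / [3] / [9];  Q = [1, 4, 5] / [2] / [3]
  Insert 6 (step 6): P = [1, 5, 6] / [3, 7] / [9];  Q = [1, 4, 5] / [2, 6] / [3]
  Insert 2 (step 7): P = [1, 2, 6] / [3, 5] / [7] / [9];  Q = [1, 4, 5] / [2, 6] / [3] / [7]
  Insert 4 (step 8): P = [1, 2, 4] / [3, 5, 6] / [7] / [9];  Q = [1, 4, 5] / [2, 6, 8] / [3] / [7]
  Insert 8 (step 9): P = [1, 2, 4, 8] / [3, 5, 6] / [7] / [9];  Q = [1, 4, 5, 9] / [2, 6, 8] / [3] / [7]
Final shape: (4, 3, 1, 1).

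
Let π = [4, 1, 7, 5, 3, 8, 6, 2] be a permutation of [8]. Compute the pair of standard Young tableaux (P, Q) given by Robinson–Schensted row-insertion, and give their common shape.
P = [1, 2, 6] / [3, 5, 8] / [4] / [7];  Q = [1, 3, 6] / [2, 4, 7] / [5] / [8];  common shape = (3, 3, 1, 1)

Row-insert the values π_1, π_2, … into P one at a time, bumping the leftmost entry strictly greater than the inserted value down to the next row. The recording tableau Q records, in position (i, j), the step at which that cell was added to P.
  Insert 4 (step 1): P = [4];  Q = [1]
  Insert 1 (step 2): P = [1] / [4];  Q = [1] / [2]
  Insert 7 (step 3): P = [1, 7] / [4];  Q = [1, 3] / [2]
  Insert 5 (step 4): P = [1, 5] / [4, 7];  Q = [1, 3] / [2, 4]
  Insert 3 (step 5): P = [1, 3] / [4, 5] / [7];  Q = [1, 3] / [2, 4] / [5]
  Insert 8 (step 6): P = [1, 3, 8] / [4, 5] / [7];  Q = [1, 3, 6] / [2, 4] / [5]
  Insert 6 (step 7): P = [1, 3, 6] / [4, 5, 8] / [7];  Q = [1, 3, 6] / [2, 4, 7] / [5]
  Insert 2 (step 8): P = [1, 2, 6] / [3, 5, 8] / [4] / [7];  Q = [1, 3, 6] / [2, 4, 7] / [5] / [8]
Final shape: (3, 3, 1, 1).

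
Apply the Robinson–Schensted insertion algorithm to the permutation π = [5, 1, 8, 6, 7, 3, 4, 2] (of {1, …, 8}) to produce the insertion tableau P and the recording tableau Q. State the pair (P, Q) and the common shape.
P = [1, 2, 4] / [3, 6, 7] / [5] / [8];  Q = [1, 3, 5] / [2, 4, 7] / [6] / [8];  common shape = (3, 3, 1, 1)

Row-insert the values π_1, π_2, … into P one at a time, bumping the leftmost entry strictly greater than the inserted value down to the next row. The recording tableau Q records, in position (i, j), the step at which that cell was added to P.
  Insert 5 (step 1): P = [5];  Q = [1]
  Insert 1 (step 2): P = [1] / [5];  Q = [1] / [2]
  Insert 8 (step 3): P = [1, 8] / [5];  Q = [1, 3] / [2]
  Insert 6 (step 4): P = [1, 6] / [5, 8];  Q = [1, 3] / [2, 4]
  Insert 7 (step 5): P = [1, 6, 7] / [5, 8];  Q = [1, 3, 5] / [2, 4]
  Insert 3 (step 6): P = [1, 3, 7] / [5, 6] / [8];  Q = [1, 3, 5] / [2, 4] / [6]
  Insert 4 (step 7): P = [1, 3, 4] / [5, 6, 7] / [8];  Q = [1, 3, 5] / [2, 4, 7] / [6]
  Insert 2 (step 8): P = [1, 2, 4] / [3, 6, 7] / [5] / [8];  Q = [1, 3, 5] / [2, 4, 7] / [6] / [8]
Final shape: (3, 3, 1, 1).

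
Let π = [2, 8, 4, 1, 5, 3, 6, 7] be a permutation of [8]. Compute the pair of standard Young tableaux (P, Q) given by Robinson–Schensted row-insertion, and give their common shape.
P = [1, 3, 5, 6, 7] / [2, 4] / [8];  Q = [1, 2, 5, 7, 8] / [3, 6] / [4];  common shape = (5, 2, 1)

Row-insert the values π_1, π_2, … into P one at a time, bumping the leftmost entry strictly greater than the inserted value down to the next row. The recording tableau Q records, in position (i, j), the step at which that cell was added to P.
  Insert 2 (step 1): P = [2];  Q = [1]
  Insert 8 (step 2): P = [2, 8];  Q = [1, 2]
  Insert 4 (step 3): P = [2, 4] / [8];  Q = [1, 2] / [3]
  Insert 1 (step 4): P = [1, 4] / [2] / [8];  Q = [1, 2] / [3] / [4]
  Insert 5 (step 5): P = [1, 4, 5] / [2] / [8];  Q = [1, 2, 5] / [3] / [4]
  Insert 3 (step 6): P = [1, 3, 5] / [2, 4] / [8];  Q = [1, 2, 5] / [3, 6] / [4]
  Insert 6 (step 7): P = [1, 3, 5, 6] / [2, 4] / [8];  Q = [1, 2, 5, 7] / [3, 6] / [4]
  Insert 7 (step 8): P = [1, 3, 5, 6, 7] / [2, 4] / [8];  Q = [1, 2, 5, 7, 8] / [3, 6] / [4]
Final shape: (5, 2, 1).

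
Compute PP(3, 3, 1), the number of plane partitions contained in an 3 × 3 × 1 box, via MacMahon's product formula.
PP(3, 3, 1) = 20

Evaluate the triple product over i = 1..3, j = 1..3, k = 1..1. The factors are (2/1) · (3/2) · (4/3) · (3/2) · (4/3) · (5/4) · (4/3) · (5/4) · … (9 factors total). The numerators and denominators telescope so the product is an integer; carrying out the multiplication exactly gives PP(3, 3, 1) = 20.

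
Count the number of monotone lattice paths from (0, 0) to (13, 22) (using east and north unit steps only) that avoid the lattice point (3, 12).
Number of paths = 1392273820

Total paths from (0, 0) to (13, 22): C(35, 13) = 1476337800. Paths through (3, 12): (paths (0, 0) → (3, 12)) × (paths (3, 12) → (13, 22)) = C(15, 3) · C(20, 10) = 455 · 184756 = 84063980. Avoidance count = 1476337800 − 84063980 = 1392273820.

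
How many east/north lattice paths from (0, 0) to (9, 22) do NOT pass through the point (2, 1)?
Number of paths = 16607955

Total paths from (0, 0) to (9, 22): C(31, 9) = 20160075. Paths through (2, 1): (paths (0, 0) → (2, 1)) × (paths (2, 1) → (9, 22)) = C(3, 2) · C(28, 7) = 3 · 1184040 = 3552120. Avoidance count = 20160075 − 3552120 = 16607955.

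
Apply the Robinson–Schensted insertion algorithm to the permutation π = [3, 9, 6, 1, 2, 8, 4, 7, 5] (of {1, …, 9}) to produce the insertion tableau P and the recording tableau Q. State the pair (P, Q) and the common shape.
P = [1, 2, 4, 5] / [3, 6, 7] / [8] / [9];  Q = [1, 2, 6, 8] / [3, 5, 7] / [4] / [9];  common shape = (4, 3, 1, 1)

Row-insert the values π_1, π_2, … into P one at a time, bumping the leftmost entry strictly greater than the inserted value down to the next row. The recording tableau Q records, in position (i, j), the step at which that cell was added to P.
  Insert 3 (step 1): P = [3];  Q = [1]
  Insert 9 (step 2): P = [3, 9];  Q = [1, 2]
  Insert 6 (step 3): P = [3, 6] / [9];  Q = [1, 2] / [3]
  Insert 1 (step 4): P = [1, 6] / [3] / [9];  Q = [1, 2] / [3] / [4]
  Insert 2 (step 5): P = [1, 2] / [3, 6] / [9];  Q = [1, 2] / [3, 5] / [4]
  Insert 8 (step 6): P = [1, 2, 8] / [3, 6] / [9];  Q = [1, 2, 6] / [3, 5] / [4]
  Insert 4 (step 7): P = [1, 2, 4] / [3, 6, 8] / [9];  Q = [1, 2, 6] / [3, 5, 7] / [4]
  Insert 7 (step 8): P = [1, 2, 4, 7] / [3, 6, 8] / [9];  Q = [1, 2, 6, 8] / [3, 5, 7] / [4]
  Insert 5 (step 9): P = [1, 2, 4, 5] / [3, 6, 7] / [8] / [9];  Q = [1, 2, 6, 8] / [3, 5, 7] / [4] / [9]
Final shape: (4, 3, 1, 1).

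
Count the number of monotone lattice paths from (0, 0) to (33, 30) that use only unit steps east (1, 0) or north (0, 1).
Number of paths = 860778005594247069

A monotone lattice path from (0, 0) to (33, 30) consists of 33 east steps and 30 north steps in some order, so it is determined by which 33 of the 63 steps are east. The count is C(63, 33) = 860778005594247069.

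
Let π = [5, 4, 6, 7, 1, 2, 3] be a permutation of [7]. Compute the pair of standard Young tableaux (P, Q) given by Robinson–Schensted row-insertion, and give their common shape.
P = [1, 2, 3] / [4, 6, 7] / [5];  Q = [1, 3, 4] / [2, 6, 7] / [5];  common shape = (3, 3, 1)

Row-insert the values π_1, π_2, … into P one at a time, bumping the leftmost entry strictly greater than the inserted value down to the next row. The recording tableau Q records, in position (i, j), the step at which that cell was added to P.
  Insert 5 (step 1): P = [5];  Q = [1]
  Insert 4 (step 2): P = [4] / [5];  Q = [1] / [2]
  Insert 6 (step 3): P = [4, 6] / [5];  Q = [1, 3] / [2]
  Insert 7 (step 4): P = [4, 6, 7] / [5];  Q = [1, 3, 4] / [2]
  Insert 1 (step 5): P = [1, 6, 7] / [4] / [5];  Q = [1, 3, 4] / [2] / [5]
  Insert 2 (step 6): P = [1, 2, 7] / [4, 6] / [5];  Q = [1, 3, 4] / [2, 6] / [5]
  Insert 3 (step 7): P = [1, 2, 3] / [4, 6, 7] / [5];  Q = [1, 3, 4] / [2, 6, 7] / [5]
Final shape: (3, 3, 1).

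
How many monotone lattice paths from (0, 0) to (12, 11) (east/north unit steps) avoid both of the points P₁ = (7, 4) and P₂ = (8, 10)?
Number of paths = 883478

Inclusion–exclusion. Total paths: C(23, 12) = 1352078. Through P₁: C(11, 7)·C(12, 5) = 261360. Through P₂: C(18, 8)·C(5, 4) = 218790. Since P₁ is strictly southwest of P₂, a monotone path through both must visit P₁ then P₂; paths through both = C(11, 7)·C(7, 1)·C(5, 4) = 11550. Avoid both = 1352078 − 261360 − 218790 + 11550 = 883478.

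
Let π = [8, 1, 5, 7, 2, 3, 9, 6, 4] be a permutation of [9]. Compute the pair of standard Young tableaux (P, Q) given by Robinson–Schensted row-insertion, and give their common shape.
P = [1, 2, 3, 4] / [5, 6, 9] / [7] / [8];  Q = [1, 3, 4, 7] / [2, 6, 8] / [5] / [9];  common shape = (4, 3, 1, 1)

Row-insert the values π_1, π_2, … into P one at a time, bumping the leftmost entry strictly greater than the inserted value down to the next row. The recording tableau Q records, in position (i, j), the step at which that cell was added to P.
  Insert 8 (step 1): P = [8];  Q = [1]
  Insert 1 (step 2): P = [1] / [8];  Q = [1] / [2]
  Insert 5 (step 3): P = [1, 5] / [8];  Q = [1, 3] / [2]
  Insert 7 (step 4): P = [1, 5, 7] / [8];  Q = [1, 3, 4] / [2]
  Insert 2 (step 5): P = [1, 2, 7] / [5] / [8];  Q = [1, 3, 4] / [2] / [5]
  Insert 3 (step 6): P = [1, 2, 3] / [5, 7] / [8];  Q = [1, 3, 4] / [2, 6] / [5]
  Insert 9 (step 7): P = [1, 2, 3, 9] / [5, 7] / [8];  Q = [1, 3, 4, 7] / [2, 6] / [5]
  Insert 6 (step 8): P = [1, 2, 3, 6] / [5, 7, 9] / [8];  Q = [1, 3, 4, 7] / [2, 6, 8] / [5]
  Insert 4 (step 9): P = [1, 2, 3, 4] / [5, 6, 9] / [7] / [8];  Q = [1, 3, 4, 7] / [2, 6, 8] / [5] / [9]
Final shape: (4, 3, 1, 1).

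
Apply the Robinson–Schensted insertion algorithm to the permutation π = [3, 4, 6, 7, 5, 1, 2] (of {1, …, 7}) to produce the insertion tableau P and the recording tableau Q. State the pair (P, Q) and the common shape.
P = [1, 2, 5, 7] / [3, 4] / [6];  Q = [1, 2, 3, 4] / [5, 7] / [6];  common shape = (4, 2, 1)

Row-insert the values π_1, π_2, … into P one at a time, bumping the leftmost entry strictly greater than the inserted value down to the next row. The recording tableau Q records, in position (i, j), the step at which that cell was added to P.
  Insert 3 (step 1): P = [3];  Q = [1]
  Insert 4 (step 2): P = [3, 4];  Q = [1, 2]
  Insert 6 (step 3): P = [3, 4, 6];  Q = [1, 2, 3]
  Insert 7 (step 4): P = [3, 4, 6, 7];  Q = [1, 2, 3, 4]
  Insert 5 (step 5): P = [3, 4, 5, 7] / [6];  Q = [1, 2, 3, 4] / [5]
  Insert 1 (step 6): P = [1, 4, 5, 7] / [3] / [6];  Q = [1, 2, 3, 4] / [5] / [6]
  Insert 2 (step 7): P = [1, 2, 5, 7] / [3, 4] / [6];  Q = [1, 2, 3, 4] / [5, 7] / [6]
Final shape: (4, 2, 1).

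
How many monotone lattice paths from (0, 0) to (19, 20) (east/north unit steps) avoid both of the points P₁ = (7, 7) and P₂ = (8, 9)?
Number of paths = 41189910762

Inclusion–exclusion. Total paths: C(39, 19) = 68923264410. Through P₁: C(14, 7)·C(25, 12) = 17847429600. Through P₂: C(17, 8)·C(22, 11) = 17149051920. Since P₁ is strictly southwest of P₂, a monotone path through both must visit P₁ then P₂; paths through both = C(14, 7)·C(3, 1)·C(22, 11) = 7263127872. Avoid both = 68923264410 − 17847429600 − 17149051920 + 7263127872 = 41189910762.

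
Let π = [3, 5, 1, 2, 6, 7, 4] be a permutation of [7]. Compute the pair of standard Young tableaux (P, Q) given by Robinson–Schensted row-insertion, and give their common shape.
P = [1, 2, 4, 7] / [3, 5, 6];  Q = [1, 2, 5, 6] / [3, 4, 7];  common shape = (4, 3)

Row-insert the values π_1, π_2, … into P one at a time, bumping the leftmost entry strictly greater than the inserted value down to the next row. The recording tableau Q records, in position (i, j), the step at which that cell was added to P.
  Insert 3 (step 1): P = [3];  Q = [1]
  Insert 5 (step 2): P = [3, 5];  Q = [1, 2]
  Insert 1 (step 3): P = [1, 5] / [3];  Q = [1, 2] / [3]
  Insert 2 (step 4): P = [1, 2] / [3, 5];  Q = [1, 2] / [3, 4]
  Insert 6 (step 5): P = [1, 2, 6] / [3, 5];  Q = [1, 2, 5] / [3, 4]
  Insert 7 (step 6): P = [1, 2, 6, 7] / [3, 5];  Q = [1, 2, 5, 6] / [3, 4]
  Insert 4 (step 7): P = [1, 2, 4, 7] / [3, 5, 6];  Q = [1, 2, 5, 6] / [3, 4, 7]
Final shape: (4, 3).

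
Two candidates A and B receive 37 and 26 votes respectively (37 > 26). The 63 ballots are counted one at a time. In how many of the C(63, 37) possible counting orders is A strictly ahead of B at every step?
Strict-lead orderings = 62363884575190737

Total orderings of the 63 votes with 37 for A: C(63, 37) = 357174975294274221. By the Bertrand ballot formula (Cycle Lemma / reflection principle), the number of orderings in which A is strictly ahead of B throughout is (p − q)/(p + q) · C(p + q, p) = (37 − 26)/(37 + 26) · 357174975294274221 = 62363884575190737.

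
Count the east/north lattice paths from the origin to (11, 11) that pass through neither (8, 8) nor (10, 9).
Number of paths = 286728

Inclusion–exclusion. Total paths: C(22, 11) = 705432. Through P₁: C(16, 8)·C(6, 3) = 257400. Through P₂: C(19, 10)·C(3, 1) = 277134. Since P₁ is strictly southwest of P₂, a monotone path through both must visit P₁ then P₂; paths through both = C(16, 8)·C(3, 2)·C(3, 1) = 115830. Avoid both = 705432 − 257400 − 277134 + 115830 = 286728.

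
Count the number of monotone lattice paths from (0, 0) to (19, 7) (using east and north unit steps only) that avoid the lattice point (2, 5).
Number of paths = 654209

Total paths from (0, 0) to (19, 7): C(26, 19) = 657800. Paths through (2, 5): (paths (0, 0) → (2, 5)) × (paths (2, 5) → (19, 7)) = C(7, 2) · C(19, 17) = 21 · 171 = 3591. Avoidance count = 657800 − 3591 = 654209.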